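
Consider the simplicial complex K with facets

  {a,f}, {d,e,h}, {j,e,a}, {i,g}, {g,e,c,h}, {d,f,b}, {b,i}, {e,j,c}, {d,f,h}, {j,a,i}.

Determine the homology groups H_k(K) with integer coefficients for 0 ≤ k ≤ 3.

Take the total order a < b < c < d < e < f < g < h < i < j on the vertex set. Then K (dimension 3) consists of the simplices:

  0-simplices (10): a, b, c, d, e, f, g, h, i, j
  1-simplices (21): ae, af, ai, aj, bd, bf, bi, ce, cg, ch, cj, de, df, dh, eg, eh, ej, fh, gh, gi, ij
  2-simplices (10): aej, aij, bdf, ceg, ceh, cej, cgh, deh, dfh, egh
  3-simplices (1): cegh

Hence C_0 ≅ Z^10, C_1 ≅ Z^21, C_2 ≅ Z^10, C_3 ≅ Z^1.

Boundary ∂_1: C_1 → C_0 maps an edge to its endpoints' difference, ∂[p,q] = q − p.
The resulting 10×21 matrix has rank 9, and its Smith normal form has invariant factors (1,1,1,1,1,1,1,1,1).

∂_2: C_2 → C_1 maps a triangle to the signed sum of its edges. For instance
  ∂aej = ej − aj + ae,
  ∂aij = ij − aj + ai.
As a 21×10 matrix over Z this has rank 9, with invariant factors (1,1,1,1,1,1,1,1,1).

The boundary map ∂_3: C_3 → C_2 sends each 3-simplex σ to the alternating sum Σ_i (−1)^i (σ with its i-th vertex removed). For instance
  ∂cegh = egh − cgh + ceh − ceg.
This gives a 10×1 integer matrix of rank 1; reducing to Smith normal form yields diagonal entries (1).

Reading off H_k = ker ∂_k / im ∂_{k+1}:

  H_0: rank C_0 − rank ∂_1 = 10 − 9 = 1, and the invariant factors of ∂_1 are all 1, so H_0 = Z.
  H_1: rank ker ∂_1 − rank ∂_2 = (21 − 9) − 9 = 3, and the invariant factors of ∂_2 are all 1, so H_1 = Z^3.
  H_2: rank ker ∂_2 − rank ∂_3 = (10 − 9) − 1 = 0, and the invariant factors of ∂_3 are all 1, so H_2 = 0.
  H_3: rank ker ∂_3 − rank ∂_4 = (1 − 1) − 0 = 0, and there is no ∂_4, so H_3 = 0.

As a check, the Euler characteristic is 10 − 21 + 10 − 1 = -2, which agrees with 1 − 3 + 0 − 0 = -2.

H_0 = Z,  H_1 = Z^3,  H_2 = 0,  H_3 = 0.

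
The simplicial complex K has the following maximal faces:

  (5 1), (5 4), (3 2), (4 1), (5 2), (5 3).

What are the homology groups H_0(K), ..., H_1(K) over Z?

H_0 ≅ Z,  H_1 ≅ Z^2.

Order the vertices as 1 < 2 < 3 < 4 < 5. Listing each simplex with vertices in this order, K has dimension 1 with simplices:

  0-simplices (5): [1], [2], [3], [4], [5]
  1-simplices (6): [1,4], [1,5], [2,3], [2,5], [3,5], [4,5]

giving chain groups C_0 ≅ Z^5, C_1 ≅ Z^6.

Boundary ∂_1: C_1 → C_0 is given by ∂[p,q] = [q] − [p]. For instance
  ∂[1,4] = [4] − [1].
This gives a 5×6 integer matrix of rank 4; reducing to Smith normal form yields diagonal entries (1,1,1,1).

From H_k ≅ ker(∂_k) / im(∂_{k+1}) we obtain:

  H_0: rank C_0 − rank ∂_1 = 5 − 4 = 1, and the invariant factors of ∂_1 are all 1, so H_0 ≅ Z.
  H_1: rank ker ∂_1 − rank ∂_2 = (6 − 4) − 0 = 2, and there is no ∂_2, so H_1 ≅ Z^2.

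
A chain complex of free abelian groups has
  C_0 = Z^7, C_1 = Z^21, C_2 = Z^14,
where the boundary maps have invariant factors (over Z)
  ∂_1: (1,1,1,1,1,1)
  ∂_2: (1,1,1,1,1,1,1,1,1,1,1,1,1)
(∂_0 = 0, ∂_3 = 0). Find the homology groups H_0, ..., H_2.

H_0 = Z,  H_1 = Z^2,  H_2 = Z.

H_0: b_0 = 7 − 0 − 6 = 1; torsion from ∂_1 factors > 1: none. So H_0 = Z.
H_1: b_1 = 21 − 6 − 13 = 2; torsion from ∂_2 factors > 1: none. So H_1 = Z^2.
H_2: b_2 = 14 − 13 − 0 = 1; torsion from ∂_3 factors > 1: none. So H_2 = Z.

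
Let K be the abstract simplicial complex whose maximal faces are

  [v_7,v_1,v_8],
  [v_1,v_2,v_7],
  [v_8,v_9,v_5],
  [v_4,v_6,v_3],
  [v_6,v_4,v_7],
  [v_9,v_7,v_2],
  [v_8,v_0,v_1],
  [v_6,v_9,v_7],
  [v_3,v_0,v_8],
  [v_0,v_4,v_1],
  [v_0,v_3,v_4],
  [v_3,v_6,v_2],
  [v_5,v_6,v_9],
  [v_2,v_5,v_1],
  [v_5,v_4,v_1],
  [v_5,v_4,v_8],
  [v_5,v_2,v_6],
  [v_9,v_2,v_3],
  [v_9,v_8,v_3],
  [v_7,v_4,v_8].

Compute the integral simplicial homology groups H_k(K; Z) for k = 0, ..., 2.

H_0 = Z,  H_1 = Z ⊕ Z/2,  H_2 = 0.

Fix the vertex order v_0 < v_1 < v_2 < v_3 < v_4 < v_5 < v_6 < v_7 < v_8 < v_9 and write every simplex with vertices in increasing order. Then dim K = 2 and the simplices of K are:

  0-simplices (10): [v_0], [v_1], [v_2], [v_3], [v_4], [v_5], [v_6], [v_7], [v_8], [v_9]
  1-simplices (30): (30 of them)
  2-simplices (20): (20 of them)

Hence C_0 ≅ Z^10, C_1 ≅ Z^30, C_2 ≅ Z^20.

Boundary ∂_1: C_1 → C_0 sends each edge [p,q] (with p < q) to q − p.
As a 10×30 matrix over Z this has rank 9, with invariant factors (1,1,1,1,1,1,1,1,1).

The boundary map ∂_2: C_2 → C_1 acts by ∂[p,q,r] = [q,r] − [p,r] + [p,q]. For instance
  ∂[v_5,v_8,v_9] = [v_8,v_9] − [v_5,v_9] + [v_5,v_8],
  ∂[v_4,v_5,v_8] = [v_5,v_8] − [v_4,v_8] + [v_4,v_5].
The resulting 30×20 matrix has rank 20, and its Smith normal form has invariant factors (1,1,1,1,1,1,1,1,1,1,1,1,1,1,1,1,1,1,1,2).

Reading off H_k = ker ∂_k / im ∂_{k+1}:

  H_0: rank C_0 − rank ∂_1 = 10 − 9 = 1, and the invariant factors of ∂_1 are all 1, so H_0 ≅ Z.
  H_1: rank ker ∂_1 − rank ∂_2 = (30 − 9) − 20 = 1, and ∂_2 has invariant factor 2 > 1, so H_1 ≅ Z ⊕ Z/2.
  H_2: rank ker ∂_2 − rank ∂_3 = (20 − 20) − 0 = 0, and there is no ∂_3, so H_2 ≅ 0.

(K is a triangulation of the Klein bottle.)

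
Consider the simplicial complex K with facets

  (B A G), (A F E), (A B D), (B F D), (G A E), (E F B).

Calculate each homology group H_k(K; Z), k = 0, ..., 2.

H_0 = Z,  H_1 = Z,  H_2 = 0.

We work with the vertex ordering A < B < D < E < F < G. The simplices of K, each written with vertices in increasing order, are:

  0-simplices (6): A, B, D, E, F, G
  1-simplices (12): AB, AD, AE, AF, AG, BD, BE, BF, BG, DF, EF, EG
  2-simplices (6): ABD, ABG, AEF, AEG, BDF, BEF

Hence C_0 ≅ Z^6, C_1 ≅ Z^12, C_2 ≅ Z^6.

Boundary ∂_1: C_1 → C_0 maps an edge to its endpoints' difference, ∂[p,q] = q − p.
The resulting 6×12 matrix has rank 5, and its Smith normal form has invariant factors (1,1,1,1,1).

Boundary ∂_2: C_2 → C_1 acts by ∂[p,q,r] = [q,r] − [p,r] + [p,q]. For instance
  ∂BDF = DF − BF + BD,
  ∂ABG = BG − AG + AB.
The 12×6 boundary matrix has rank 6 and Smith normal form diag(1,1,1,1,1,1).

From H_k ≅ ker(∂_k) / im(∂_{k+1}) we obtain:

  H_0: rank C_0 − rank ∂_1 = 6 − 5 = 1, and the invariant factors of ∂_1 are all 1, so H_0 ≅ Z.
  H_1: rank ker ∂_1 − rank ∂_2 = (12 − 5) − 6 = 1, and the invariant factors of ∂_2 are all 1, so H_1 ≅ Z.
  H_2: rank ker ∂_2 − rank ∂_3 = (6 − 6) − 0 = 0, and there is no ∂_3, so H_2 ≅ 0.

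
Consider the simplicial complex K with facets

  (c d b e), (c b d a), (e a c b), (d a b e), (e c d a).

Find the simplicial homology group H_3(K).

Fix the vertex order a < b < c < d < e and write every simplex with vertices in increasing order. Then dim K = 3 and the simplices of K are:

  0-simplices (5): a, b, c, d, e
  1-simplices (10): ab, ac, ad, ae, bc, bd, be, cd, ce, de
  2-simplices (10): abc, abd, abe, acd, ace, ade, bcd, bce, bde, cde
  3-simplices (5): abcd, abce, abde, acde, bcde

giving chain groups C_0 ≅ Z^5, C_1 ≅ Z^10, C_2 ≅ Z^10, C_3 ≅ Z^5.

Boundary ∂_1: C_1 → C_0 is given by ∂[p,q] = [q] − [p].
The resulting 5×10 matrix has rank 4, and its Smith normal form has invariant factors (1,1,1,1).

∂_2: C_2 → C_1 maps a triangle to the signed sum of its edges. For instance
  ∂cde = de − ce + cd,
  ∂abe = be − ae + ab.
The resulting 10×10 matrix has rank 6, and its Smith normal form has invariant factors (1,1,1,1,1,1).

The boundary map ∂_3: C_3 → C_2 sends each 3-simplex σ to the alternating sum Σ_i (−1)^i (σ with its i-th vertex removed). For instance
  ∂bcde = cde − bde + bce − bcd,
  ∂abce = bce − ace + abe − abc.
The resulting 10×5 matrix has rank 4, and its Smith normal form has invariant factors (1,1,1,1).

Reading off H_k = ker ∂_k / im ∂_{k+1}:

  H_3: rank ker ∂_3 − rank ∂_4 = (5 − 4) − 0 = 1, and there is no ∂_4, so H_3 ≅ Z.

H_3 = Z.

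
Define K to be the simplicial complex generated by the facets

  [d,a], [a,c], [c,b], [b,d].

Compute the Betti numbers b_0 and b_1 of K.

b_0 = 1, b_1 = 1.

We work with the vertex ordering a < b < c < d. The simplices of K, each written with vertices in increasing order, are:

  0-simplices (4): a, b, c, d
  1-simplices (4): ac, ad, bc, bd

Hence C_0 ≅ Z^4, C_1 ≅ Z^4.

Boundary ∂_1: C_1 → C_0 sends each edge [p,q] (with p < q) to q − p.
As a 4×4 matrix over Z this has rank 3, with invariant factors (1,1,1).

From H_k ≅ ker(∂_k) / im(∂_{k+1}) we obtain:

  H_0: rank C_0 − rank ∂_1 = 4 − 3 = 1, and the invariant factors of ∂_1 are all 1, so H_0 = Z.
  H_1: rank ker ∂_1 − rank ∂_2 = (4 − 3) − 0 = 1, and there is no ∂_2, so H_1 = Z.

As a check, the Euler characteristic is 4 − 4 = 0, which agrees with 1 − 1 = 0.
(K is a triangulation of the circle S^1.)

Hence the Betti numbers are b_0 = 1, b_1 = 1.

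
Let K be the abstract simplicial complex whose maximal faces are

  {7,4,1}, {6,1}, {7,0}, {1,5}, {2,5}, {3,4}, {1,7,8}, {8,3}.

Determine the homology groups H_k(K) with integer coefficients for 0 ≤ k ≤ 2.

H_0 ≅ Z,  H_1 ≅ Z,  H_2 = 0.

We work with the vertex ordering 0 < 1 < 2 < 3 < 4 < 5 < 6 < 7 < 8. The simplices of K, each written with vertices in increasing order, are:

  0-simplices (9): [0], [1], [2], [3], [4], [5], [6], [7], [8]
  1-simplices (11): [0,7], [1,4], [1,5], [1,6], [1,7], [1,8], [2,5], [3,4], [3,8], [4,7], [7,8]
  2-simplices (2): [1,4,7], [1,7,8]

giving chain groups C_0 ≅ Z^9, C_1 ≅ Z^11, C_2 ≅ Z^2.

The boundary map ∂_1: C_1 → C_0 maps an edge to its endpoints' difference, ∂[p,q] = q − p. For instance
  ∂[1,7] = [7] − [1].
This gives a 9×11 integer matrix of rank 8; reducing to Smith normal form yields diagonal entries (1,1,1,1,1,1,1,1).

Boundary ∂_2: C_2 → C_1 sends each 2-simplex [p,q,r] to [q,r] − [p,r] + [p,q]. For instance
  ∂[1,7,8] = [7,8] − [1,8] + [1,7],
  ∂[1,4,7] = [4,7] − [1,7] + [1,4].
This gives a 11×2 integer matrix of rank 2; reducing to Smith normal form yields diagonal entries (1,1).

From H_k ≅ ker(∂_k) / im(∂_{k+1}) we obtain:

  H_0: rank C_0 − rank ∂_1 = 9 − 8 = 1, and the invariant factors of ∂_1 are all 1, so H_0 = Z.
  H_1: rank ker ∂_1 − rank ∂_2 = (11 − 8) − 2 = 1, and the invariant factors of ∂_2 are all 1, so H_1 = Z.
  H_2: rank ker ∂_2 − rank ∂_3 = (2 − 2) − 0 = 0, and there is no ∂_3, so H_2 = 0.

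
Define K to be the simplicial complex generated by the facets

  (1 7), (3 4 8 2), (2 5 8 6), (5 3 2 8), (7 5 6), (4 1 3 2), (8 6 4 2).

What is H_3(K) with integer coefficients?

H_3 ≅ 0.

We work with the vertex ordering 1 < 2 < 3 < 4 < 5 < 6 < 7 < 8. The simplices of K, each written with vertices in increasing order, are:

  0-simplices (8): [1], [2], [3], [4], [5], [6], [7], [8]
  1-simplices (19): [1,2], [1,3], [1,4], [1,7], [2,3], [2,4], [2,5], [2,6], [2,8], [3,4], [3,5], [3,8], [4,6], [4,8], [5,6], [5,7], [5,8], [6,7], [6,8]
  2-simplices (16): [1,2,3], [1,2,4], [1,3,4], [2,3,4], [2,3,5], [2,3,8], [2,4,6], [2,4,8], [2,5,6], [2,5,8], [2,6,8], [3,4,8], [3,5,8], [4,6,8], [5,6,7], [5,6,8]
  3-simplices (5): [1,2,3,4], [2,3,4,8], [2,3,5,8], [2,4,6,8], [2,5,6,8]

giving chain groups C_0 ≅ Z^8, C_1 ≅ Z^19, C_2 ≅ Z^16, C_3 ≅ Z^5.

∂_1: C_1 → C_0 maps an edge to its endpoints' difference, ∂[p,q] = q − p.
The 8×19 boundary matrix has rank 7 and Smith normal form diag(1,1,1,1,1,1,1).

Boundary ∂_2: C_2 → C_1 acts by ∂[p,q,r] = [q,r] − [p,r] + [p,q]. For instance
  ∂[3,4,8] = [4,8] − [3,8] + [3,4],
  ∂[2,3,8] = [3,8] − [2,8] + [2,3].
This gives a 19×16 integer matrix of rank 11; reducing to Smith normal form yields diagonal entries (1,1,1,1,1,1,1,1,1,1,1).

Boundary ∂_3: C_3 → C_2 sends each 3-simplex σ to the alternating sum Σ_i (−1)^i (σ with its i-th vertex removed). For instance
  ∂[2,3,5,8] = [3,5,8] − [2,5,8] + [2,3,8] − [2,3,5],
  ∂[2,5,6,8] = [5,6,8] − [2,6,8] + [2,5,8] − [2,5,6].
This gives a 16×5 integer matrix of rank 5; reducing to Smith normal form yields diagonal entries (1,1,1,1,1).

Computing H_k = (kernel of ∂_k) / (image of ∂_{k+1}):

  H_3: rank ker ∂_3 − rank ∂_4 = (5 − 5) − 0 = 0, and there is no ∂_4, so H_3 = 0.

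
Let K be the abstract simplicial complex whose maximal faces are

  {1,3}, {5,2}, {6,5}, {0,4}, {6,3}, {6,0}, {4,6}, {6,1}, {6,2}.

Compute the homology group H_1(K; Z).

H_1 = Z^3.

Fix the vertex order 0 < 1 < 2 < 3 < 4 < 5 < 6 and write every simplex with vertices in increasing order. Then dim K = 1 and the simplices of K are:

  0-simplices (7): [0], [1], [2], [3], [4], [5], [6]
  1-simplices (9): [0,4], [0,6], [1,3], [1,6], [2,5], [2,6], [3,6], [4,6], [5,6]

so the chain groups are C_0 ≅ Z^7, C_1 ≅ Z^9.

The boundary map ∂_1: C_1 → C_0 sends each edge [p,q] (with p < q) to q − p.
This gives a 7×9 integer matrix of rank 6; reducing to Smith normal form yields diagonal entries (1,1,1,1,1,1).

From H_k ≅ ker(∂_k) / im(∂_{k+1}) we obtain:

  H_1: rank ker ∂_1 − rank ∂_2 = (9 − 6) − 0 = 3, and there is no ∂_2, so H_1 ≅ Z^3.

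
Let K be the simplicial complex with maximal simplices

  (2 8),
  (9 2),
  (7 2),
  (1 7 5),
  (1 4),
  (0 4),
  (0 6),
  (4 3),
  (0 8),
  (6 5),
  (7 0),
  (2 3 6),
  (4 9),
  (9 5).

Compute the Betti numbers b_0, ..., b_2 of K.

b_0 = 1, b_1 = 7, b_2 = 0.

Fix the vertex order 0 < 1 < 2 < 3 < 4 < 5 < 6 < 7 < 8 < 9 and write every simplex with vertices in increasing order. Then dim K = 2 and the simplices of K are:

  0-simplices (10): [0], [1], [2], [3], [4], [5], [6], [7], [8], [9]
  1-simplices (18): [0,4], [0,6], [0,7], [0,8], [1,4], [1,5], [1,7], [2,3], [2,6], [2,7], [2,8], [2,9], [3,4], [3,6], [4,9], [5,6], [5,7], [5,9]
  2-simplices (2): [1,5,7], [2,3,6]

so the chain groups are C_0 ≅ Z^10, C_1 ≅ Z^18, C_2 ≅ Z^2.

The boundary map ∂_1: C_1 → C_0 maps an edge to its endpoints' difference, ∂[p,q] = q − p. For instance
  ∂[2,9] = [9] − [2].
As a 10×18 matrix over Z this has rank 9, with invariant factors (1,1,1,1,1,1,1,1,1).

Boundary ∂_2: C_2 → C_1 acts by ∂[p,q,r] = [q,r] − [p,r] + [p,q]. For instance
  ∂[2,3,6] = [3,6] − [2,6] + [2,3],
  ∂[1,5,7] = [5,7] − [1,7] + [1,5].
The 18×2 boundary matrix has rank 2 and Smith normal form diag(1,1).

Computing H_k = (kernel of ∂_k) / (image of ∂_{k+1}):

  H_0: rank C_0 − rank ∂_1 = 10 − 9 = 1, and the invariant factors of ∂_1 are all 1, so H_0 = Z.
  H_1: rank ker ∂_1 − rank ∂_2 = (18 − 9) − 2 = 7, and the invariant factors of ∂_2 are all 1, so H_1 = Z^7.
  H_2: rank ker ∂_2 − rank ∂_3 = (2 − 2) − 0 = 0, and there is no ∂_3, so H_2 = 0.

Hence the Betti numbers are b_0 = 1, b_1 = 7, b_2 = 0.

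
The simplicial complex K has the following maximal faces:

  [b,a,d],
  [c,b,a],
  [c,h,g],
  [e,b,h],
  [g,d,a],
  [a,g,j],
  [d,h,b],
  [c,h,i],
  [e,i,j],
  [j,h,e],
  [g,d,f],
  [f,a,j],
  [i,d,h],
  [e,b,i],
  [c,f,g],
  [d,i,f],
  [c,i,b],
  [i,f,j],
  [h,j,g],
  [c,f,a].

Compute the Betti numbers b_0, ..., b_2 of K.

K has 10 vertices, 30 edges, 20 triangles.
rank ∂_0 = 0, rank ∂_1 = 9 ⇒ b_0 = 10 − 0 − 9 = 1; all invariant factors of ∂_1 are 1 so no torsion. So H_0 = Z.
rank ∂_1 = 9, rank ∂_2 = 20 ⇒ b_1 = 30 − 9 − 20 = 1; ∂_2 has invariant factor(s) [2] giving torsion. So H_1 = Z ⊕ Z/2.
rank ∂_2 = 20, rank ∂_3 = 0 ⇒ b_2 = 20 − 20 − 0 = 0. So H_2 = 0.

b_0 = 1, b_1 = 1, b_2 = 0.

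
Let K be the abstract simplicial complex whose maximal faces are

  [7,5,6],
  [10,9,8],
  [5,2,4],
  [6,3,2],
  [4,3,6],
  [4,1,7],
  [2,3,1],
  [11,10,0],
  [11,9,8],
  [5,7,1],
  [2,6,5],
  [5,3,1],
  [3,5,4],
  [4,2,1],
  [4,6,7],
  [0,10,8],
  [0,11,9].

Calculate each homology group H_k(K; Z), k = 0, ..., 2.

H_0 = Z^2,  H_1 = Z ⊕ Z_2,  H_2 = 0.

K has 12 vertices, 28 edges, 17 triangles.
rank ∂_0 = 0, rank ∂_1 = 10 ⇒ b_0 = 12 − 0 − 10 = 2; all invariant factors of ∂_1 are 1 so no torsion. So H_0 = Z^2.
rank ∂_1 = 10, rank ∂_2 = 17 ⇒ b_1 = 28 − 10 − 17 = 1; ∂_2 has invariant factor(s) [2] giving torsion. So H_1 = Z ⊕ Z_2.
rank ∂_2 = 17, rank ∂_3 = 0 ⇒ b_2 = 17 − 17 − 0 = 0. So H_2 = 0.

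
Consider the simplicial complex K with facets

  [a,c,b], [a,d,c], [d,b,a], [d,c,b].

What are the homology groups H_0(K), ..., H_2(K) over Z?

H_0 ≅ Z,  H_1 = 0,  H_2 ≅ Z.

Take the total order a < b < c < d on the vertex set. Then K (dimension 2) consists of the simplices:

  0-simplices (4): a, b, c, d
  1-simplices (6): ab, ac, ad, bc, bd, cd
  2-simplices (4): abc, abd, acd, bcd

Hence C_0 ≅ Z^4, C_1 ≅ Z^6, C_2 ≅ Z^4.

∂_1: C_1 → C_0 is given by ∂[p,q] = [q] − [p]. For instance
  ∂ab = b − a.
This gives a 4×6 integer matrix of rank 3; reducing to Smith normal form yields diagonal entries (1,1,1).

∂_2: C_2 → C_1 maps a triangle to the signed sum of its edges. For instance
  ∂abc = bc − ac + ab,
  ∂acd = cd − ad + ac.
The 6×4 boundary matrix has rank 3 and Smith normal form diag(1,1,1).

Computing H_k = (kernel of ∂_k) / (image of ∂_{k+1}):

  H_0: rank C_0 − rank ∂_1 = 4 − 3 = 1, and the invariant factors of ∂_1 are all 1, so H_0 = Z.
  H_1: rank ker ∂_1 − rank ∂_2 = (6 − 3) − 3 = 0, and the invariant factors of ∂_2 are all 1, so H_1 = 0.
  H_2: rank ker ∂_2 − rank ∂_3 = (4 − 3) − 0 = 1, and there is no ∂_3, so H_2 = Z.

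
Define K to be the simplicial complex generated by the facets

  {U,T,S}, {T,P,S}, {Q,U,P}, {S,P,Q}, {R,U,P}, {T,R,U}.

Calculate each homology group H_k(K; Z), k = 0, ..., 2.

K has 6 vertices, 12 edges, 6 triangles.
rank ∂_0 = 0, rank ∂_1 = 5 ⇒ b_0 = 6 − 0 − 5 = 1; all invariant factors of ∂_1 are 1 so no torsion. So H_0 ≅ Z.
rank ∂_1 = 5, rank ∂_2 = 6 ⇒ b_1 = 12 − 5 − 6 = 1; all invariant factors of ∂_2 are 1 so no torsion. So H_1 ≅ Z.
rank ∂_2 = 6, rank ∂_3 = 0 ⇒ b_2 = 6 − 6 − 0 = 0. So H_2 ≅ 0.

H_0 ≅ Z,  H_1 ≅ Z,  H_2 = 0.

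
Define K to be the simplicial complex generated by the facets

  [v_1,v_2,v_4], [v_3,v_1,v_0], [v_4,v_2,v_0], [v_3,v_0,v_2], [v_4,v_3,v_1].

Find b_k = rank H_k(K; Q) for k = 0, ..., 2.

b_0 = 1, b_1 = 1, b_2 = 0.

Take the total order v_0 < v_1 < v_2 < v_3 < v_4 on the vertex set. Then K (dimension 2) consists of the simplices:

  0-simplices (5): [v_0], [v_1], [v_2], [v_3], [v_4]
  1-simplices (10): [v_0,v_1], [v_0,v_2], [v_0,v_3], [v_0,v_4], [v_1,v_2], [v_1,v_3], [v_1,v_4], [v_2,v_3], [v_2,v_4], [v_3,v_4]
  2-simplices (5): [v_0,v_1,v_3], [v_0,v_2,v_3], [v_0,v_2,v_4], [v_1,v_2,v_4], [v_1,v_3,v_4]

Hence C_0 ≅ Z^5, C_1 ≅ Z^10, C_2 ≅ Z^5.

The boundary map ∂_1: C_1 → C_0 sends each edge [p,q] (with p < q) to q − p. For instance
  ∂[v_2,v_3] = [v_3] − [v_2].
The resulting 5×10 matrix has rank 4, and its Smith normal form has invariant factors (1,1,1,1).

∂_2: C_2 → C_1 maps a triangle to the signed sum of its edges. For instance
  ∂[v_0,v_2,v_3] = [v_2,v_3] − [v_0,v_3] + [v_0,v_2],
  ∂[v_1,v_3,v_4] = [v_3,v_4] − [v_1,v_4] + [v_1,v_3].
The 10×5 boundary matrix has rank 5 and Smith normal form diag(1,1,1,1,1).

Reading off H_k = ker ∂_k / im ∂_{k+1}:

  H_0: rank C_0 − rank ∂_1 = 5 − 4 = 1, and the invariant factors of ∂_1 are all 1, so H_0 ≅ Z.
  H_1: rank ker ∂_1 − rank ∂_2 = (10 − 4) − 5 = 1, and the invariant factors of ∂_2 are all 1, so H_1 ≅ Z.
  H_2: rank ker ∂_2 − rank ∂_3 = (5 − 5) − 0 = 0, and there is no ∂_3, so H_2 ≅ 0.

Hence the Betti numbers are b_0 = 1, b_1 = 1, b_2 = 0.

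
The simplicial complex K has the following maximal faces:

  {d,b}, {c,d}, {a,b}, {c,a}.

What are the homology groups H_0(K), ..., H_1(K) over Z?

Take the total order a < b < c < d on the vertex set. Then K (dimension 1) consists of the simplices:

  0-simplices (4): a, b, c, d
  1-simplices (4): ab, ac, bd, cd

giving chain groups C_0 ≅ Z^4, C_1 ≅ Z^4.

∂_1: C_1 → C_0 is given by ∂[p,q] = [q] − [p].
This gives a 4×4 integer matrix of rank 3; reducing to Smith normal form yields diagonal entries (1,1,1).

From H_k ≅ ker(∂_k) / im(∂_{k+1}) we obtain:

  H_0: rank C_0 − rank ∂_1 = 4 − 3 = 1, and the invariant factors of ∂_1 are all 1, so H_0 = Z.
  H_1: rank ker ∂_1 − rank ∂_2 = (4 − 3) − 0 = 1, and there is no ∂_2, so H_1 = Z.

As a check, the Euler characteristic is 4 − 4 = 0, which agrees with 1 − 1 = 0.

H_0 ≅ Z,  H_1 ≅ Z.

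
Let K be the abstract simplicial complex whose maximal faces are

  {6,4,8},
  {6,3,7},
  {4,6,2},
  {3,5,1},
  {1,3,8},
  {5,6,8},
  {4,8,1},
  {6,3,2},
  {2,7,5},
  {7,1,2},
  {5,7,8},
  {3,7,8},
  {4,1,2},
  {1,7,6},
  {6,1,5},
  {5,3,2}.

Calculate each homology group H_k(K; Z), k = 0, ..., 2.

Take the total order 1 < 2 < 3 < 4 < 5 < 6 < 7 < 8 on the vertex set. Then K (dimension 2) consists of the simplices:

  0-simplices (8): [1], [2], [3], [4], [5], [6], [7], [8]
  1-simplices (24): (24 of them)
  2-simplices (16): [1,2,4], [1,2,7], [1,3,5], [1,3,8], [1,4,8], [1,5,6], [1,6,7], [2,3,5], [2,3,6], [2,4,6], [2,5,7], [3,6,7], [3,7,8], [4,6,8], [5,6,8], [5,7,8]

giving chain groups C_0 ≅ Z^8, C_1 ≅ Z^24, C_2 ≅ Z^16.

The boundary map ∂_1: C_1 → C_0 sends each edge [p,q] (with p < q) to q − p. For instance
  ∂[2,4] = [4] − [2].
As a 8×24 matrix over Z this has rank 7, with invariant factors (1,1,1,1,1,1,1).

∂_2: C_2 → C_1 maps a triangle to the signed sum of its edges. For instance
  ∂[1,3,5] = [3,5] − [1,5] + [1,3],
  ∂[1,2,4] = [2,4] − [1,4] + [1,2].
The 24×16 boundary matrix has rank 15 and Smith normal form diag(1,1,1,1,1,1,1,1,1,1,1,1,1,1,1).

From H_k ≅ ker(∂_k) / im(∂_{k+1}) we obtain:

  H_0: rank C_0 − rank ∂_1 = 8 − 7 = 1, and the invariant factors of ∂_1 are all 1, so H_0 ≅ Z.
  H_1: rank ker ∂_1 − rank ∂_2 = (24 − 7) − 15 = 2, and the invariant factors of ∂_2 are all 1, so H_1 ≅ Z^2.
  H_2: rank ker ∂_2 − rank ∂_3 = (16 − 15) − 0 = 1, and there is no ∂_3, so H_2 ≅ Z.

(K is a triangulation of the torus T^2.)

H_0 ≅ Z,  H_1 ≅ Z^2,  H_2 ≅ Z.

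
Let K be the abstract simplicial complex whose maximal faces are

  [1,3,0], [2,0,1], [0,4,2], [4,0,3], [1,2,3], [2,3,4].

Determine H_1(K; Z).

Fix the vertex order 0 < 1 < 2 < 3 < 4 and write every simplex with vertices in increasing order. Then dim K = 2 and the simplices of K are:

  0-simplices (5): [0], [1], [2], [3], [4]
  1-simplices (9): [0,1], [0,2], [0,3], [0,4], [1,2], [1,3], [2,3], [2,4], [3,4]
  2-simplices (6): [0,1,2], [0,1,3], [0,2,4], [0,3,4], [1,2,3], [2,3,4]

Hence C_0 ≅ Z^5, C_1 ≅ Z^9, C_2 ≅ Z^6.

∂_1: C_1 → C_0 sends each edge [p,q] (with p < q) to q − p.
The 5×9 boundary matrix has rank 4 and Smith normal form diag(1,1,1,1).

Boundary ∂_2: C_2 → C_1 acts by ∂[p,q,r] = [q,r] − [p,r] + [p,q]. For instance
  ∂[1,2,3] = [2,3] − [1,3] + [1,2],
  ∂[2,3,4] = [3,4] − [2,4] + [2,3].
The resulting 9×6 matrix has rank 5, and its Smith normal form has invariant factors (1,1,1,1,1).

Computing H_k = (kernel of ∂_k) / (image of ∂_{k+1}):

  H_1: rank ker ∂_1 − rank ∂_2 = (9 − 4) − 5 = 0, and the invariant factors of ∂_2 are all 1, so H_1 = 0.

H_1 = 0.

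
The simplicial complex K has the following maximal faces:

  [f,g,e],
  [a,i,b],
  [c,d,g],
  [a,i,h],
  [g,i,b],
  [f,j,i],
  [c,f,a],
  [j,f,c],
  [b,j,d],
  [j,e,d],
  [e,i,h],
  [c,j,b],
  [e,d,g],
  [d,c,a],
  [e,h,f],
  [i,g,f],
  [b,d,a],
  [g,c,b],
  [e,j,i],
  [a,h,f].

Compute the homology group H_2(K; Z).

Take the total order a < b < c < d < e < f < g < h < i < j on the vertex set. Then K (dimension 2) consists of the simplices:

  0-simplices (10): a, b, c, d, e, f, g, h, i, j
  1-simplices (30): ab, ac, ad, af, ah, ai, bc, bd, bg, bi, bj, cd, cf, cg, cj, de, dg, dj, ef, eg, eh, ei, ej, fg, fh, fi, fj, gi, hi, ij
  2-simplices (20): abd, abi, acd, acf, afh, ahi, bcg, bcj, bdj, bgi, cdg, cfj, deg, dej, efg, efh, ehi, eij, fgi, fij

Hence C_0 ≅ Z^10, C_1 ≅ Z^30, C_2 ≅ Z^20.

The boundary map ∂_1: C_1 → C_0 sends each edge [p,q] (with p < q) to q − p. For instance
  ∂fi = i − f.
This gives a 10×30 integer matrix of rank 9; reducing to Smith normal form yields diagonal entries (1,1,1,1,1,1,1,1,1).

∂_2: C_2 → C_1 maps a triangle to the signed sum of its edges. For instance
  ∂bdj = dj − bj + bd,
  ∂afh = fh − ah + af.
This gives a 30×20 integer matrix of rank 20; reducing to Smith normal form yields diagonal entries (1,1,1,1,1,1,1,1,1,1,1,1,1,1,1,1,1,1,1,2).

Now H_k = ker ∂_k / im ∂_{k+1}, so:

  H_2: rank ker ∂_2 − rank ∂_3 = (20 − 20) − 0 = 0, and there is no ∂_3, so H_2 = 0.

H_2 = 0.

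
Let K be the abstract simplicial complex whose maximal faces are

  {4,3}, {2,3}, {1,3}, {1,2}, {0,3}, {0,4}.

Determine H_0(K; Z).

H_0 ≅ Z.

K has 5 vertices, 6 edges.
rank ∂_0 = 0, rank ∂_1 = 4 ⇒ b_0 = 5 − 0 − 4 = 1; all invariant factors of ∂_1 are 1 so no torsion. So H_0 = Z.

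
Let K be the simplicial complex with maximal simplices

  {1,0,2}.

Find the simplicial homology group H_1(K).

H_1 = 0.

Fix the vertex order 0 < 1 < 2 and write every simplex with vertices in increasing order. Then dim K = 2 and the simplices of K are:

  0-simplices (3): [0], [1], [2]
  1-simplices (3): [0,1], [0,2], [1,2]
  2-simplices (1): [0,1,2]

so the chain groups are C_0 ≅ Z^3, C_1 ≅ Z^3, C_2 ≅ Z^1.

Boundary ∂_1: C_1 → C_0 is given by ∂[p,q] = [q] − [p].
As a 3×3 matrix over Z this has rank 2, with invariant factors (1,1).

∂_2: C_2 → C_1 acts by ∂[p,q,r] = [q,r] − [p,r] + [p,q]. For instance
  ∂[0,1,2] = [1,2] − [0,2] + [0,1].
This gives a 3×1 integer matrix of rank 1; reducing to Smith normal form yields diagonal entries (1).

Now H_k = ker ∂_k / im ∂_{k+1}, so:

  H_1: rank ker ∂_1 − rank ∂_2 = (3 − 2) − 1 = 0, and the invariant factors of ∂_2 are all 1, so H_1 ≅ 0.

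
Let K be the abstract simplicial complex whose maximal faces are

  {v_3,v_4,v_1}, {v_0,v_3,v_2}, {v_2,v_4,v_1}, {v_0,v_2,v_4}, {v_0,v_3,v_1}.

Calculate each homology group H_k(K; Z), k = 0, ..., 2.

H_0 ≅ Z,  H_1 ≅ Z,  H_2 = 0.

Take the total order v_0 < v_1 < v_2 < v_3 < v_4 on the vertex set. Then K (dimension 2) consists of the simplices:

  0-simplices (5): [v_0], [v_1], [v_2], [v_3], [v_4]
  1-simplices (10): [v_0,v_1], [v_0,v_2], [v_0,v_3], [v_0,v_4], [v_1,v_2], [v_1,v_3], [v_1,v_4], [v_2,v_3], [v_2,v_4], [v_3,v_4]
  2-simplices (5): [v_0,v_1,v_3], [v_0,v_2,v_3], [v_0,v_2,v_4], [v_1,v_2,v_4], [v_1,v_3,v_4]

so the chain groups are C_0 ≅ Z^5, C_1 ≅ Z^10, C_2 ≅ Z^5.

∂_1: C_1 → C_0 maps an edge to its endpoints' difference, ∂[p,q] = q − p. For instance
  ∂[v_0,v_2] = [v_2] − [v_0].
As a 5×10 matrix over Z this has rank 4, with invariant factors (1,1,1,1).

∂_2: C_2 → C_1 acts by ∂[p,q,r] = [q,r] − [p,r] + [p,q]. For instance
  ∂[v_0,v_2,v_3] = [v_2,v_3] − [v_0,v_3] + [v_0,v_2],
  ∂[v_1,v_2,v_4] = [v_2,v_4] − [v_1,v_4] + [v_1,v_2].
The 10×5 boundary matrix has rank 5 and Smith normal form diag(1,1,1,1,1).

Reading off H_k = ker ∂_k / im ∂_{k+1}:

  H_0: rank C_0 − rank ∂_1 = 5 − 4 = 1, and the invariant factors of ∂_1 are all 1, so H_0 = Z.
  H_1: rank ker ∂_1 − rank ∂_2 = (10 − 4) − 5 = 1, and the invariant factors of ∂_2 are all 1, so H_1 = Z.
  H_2: rank ker ∂_2 − rank ∂_3 = (5 − 5) − 0 = 0, and there is no ∂_3, so H_2 = 0.

(K is a triangulation of the Möbius band.)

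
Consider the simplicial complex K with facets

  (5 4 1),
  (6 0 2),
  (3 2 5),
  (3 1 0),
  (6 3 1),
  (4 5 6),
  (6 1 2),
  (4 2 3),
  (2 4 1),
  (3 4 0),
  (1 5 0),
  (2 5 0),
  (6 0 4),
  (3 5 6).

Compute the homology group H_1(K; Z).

Fix the vertex order 0 < 1 < 2 < 3 < 4 < 5 < 6 and write every simplex with vertices in increasing order. Then dim K = 2 and the simplices of K are:

  0-simplices (7): [0], [1], [2], [3], [4], [5], [6]
  1-simplices (21): [0,1], [0,2], [0,3], [0,4], [0,5], [0,6], [1,2], [1,3], [1,4], [1,5], [1,6], [2,3], [2,4], [2,5], [2,6], [3,4], [3,5], [3,6], [4,5], [4,6], [5,6]
  2-simplices (14): [0,1,3], [0,1,5], [0,2,5], [0,2,6], [0,3,4], [0,4,6], [1,2,4], [1,2,6], [1,3,6], [1,4,5], [2,3,4], [2,3,5], [3,5,6], [4,5,6]

so the chain groups are C_0 ≅ Z^7, C_1 ≅ Z^21, C_2 ≅ Z^14.

∂_1: C_1 → C_0 maps an edge to its endpoints' difference, ∂[p,q] = q − p. For instance
  ∂[4,6] = [6] − [4].
The 7×21 boundary matrix has rank 6 and Smith normal form diag(1,1,1,1,1,1).

Boundary ∂_2: C_2 → C_1 sends each 2-simplex [p,q,r] to [q,r] − [p,r] + [p,q]. For instance
  ∂[0,1,3] = [1,3] − [0,3] + [0,1],
  ∂[1,3,6] = [3,6] − [1,6] + [1,3].
As a 21×14 matrix over Z this has rank 13, with invariant factors (1,1,1,1,1,1,1,1,1,1,1,1,1).

Computing H_k = (kernel of ∂_k) / (image of ∂_{k+1}):

  H_1: rank ker ∂_1 − rank ∂_2 = (21 − 6) − 13 = 2, and the invariant factors of ∂_2 are all 1, so H_1 ≅ Z^2.

H_1 ≅ Z^2.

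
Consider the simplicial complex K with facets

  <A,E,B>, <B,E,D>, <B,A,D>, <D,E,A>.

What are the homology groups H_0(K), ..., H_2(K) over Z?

We work with the vertex ordering A < B < D < E. The simplices of K, each written with vertices in increasing order, are:

  0-simplices (4): A, B, D, E
  1-simplices (6): AB, AD, AE, BD, BE, DE
  2-simplices (4): ABD, ABE, ADE, BDE

Hence C_0 ≅ Z^4, C_1 ≅ Z^6, C_2 ≅ Z^4.

∂_1: C_1 → C_0 is given by ∂[p,q] = [q] − [p].
The 4×6 boundary matrix has rank 3 and Smith normal form diag(1,1,1).

Boundary ∂_2: C_2 → C_1 maps a triangle to the signed sum of its edges. For instance
  ∂ADE = DE − AE + AD,
  ∂BDE = DE − BE + BD.
The resulting 6×4 matrix has rank 3, and its Smith normal form has invariant factors (1,1,1).

From H_k ≅ ker(∂_k) / im(∂_{k+1}) we obtain:

  H_0: rank C_0 − rank ∂_1 = 4 − 3 = 1, and the invariant factors of ∂_1 are all 1, so H_0 = Z.
  H_1: rank ker ∂_1 − rank ∂_2 = (6 − 3) − 3 = 0, and the invariant factors of ∂_2 are all 1, so H_1 = 0.
  H_2: rank ker ∂_2 − rank ∂_3 = (4 − 3) − 0 = 1, and there is no ∂_3, so H_2 = Z.

(K is a triangulation of the 2-sphere S^2.)

H_0 ≅ Z,  H_1 = 0,  H_2 ≅ Z.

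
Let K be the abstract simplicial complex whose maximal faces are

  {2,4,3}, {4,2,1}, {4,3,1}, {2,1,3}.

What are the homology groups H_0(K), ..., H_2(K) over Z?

K has 4 vertices, 6 edges, 4 triangles.
rank ∂_0 = 0, rank ∂_1 = 3 ⇒ b_0 = 4 − 0 − 3 = 1; all invariant factors of ∂_1 are 1 so no torsion. So H_0 ≅ Z.
rank ∂_1 = 3, rank ∂_2 = 3 ⇒ b_1 = 6 − 3 − 3 = 0; all invariant factors of ∂_2 are 1 so no torsion. So H_1 ≅ 0.
rank ∂_2 = 3, rank ∂_3 = 0 ⇒ b_2 = 4 − 3 − 0 = 1. So H_2 ≅ Z.

H_0 = Z,  H_1 = 0,  H_2 = Z.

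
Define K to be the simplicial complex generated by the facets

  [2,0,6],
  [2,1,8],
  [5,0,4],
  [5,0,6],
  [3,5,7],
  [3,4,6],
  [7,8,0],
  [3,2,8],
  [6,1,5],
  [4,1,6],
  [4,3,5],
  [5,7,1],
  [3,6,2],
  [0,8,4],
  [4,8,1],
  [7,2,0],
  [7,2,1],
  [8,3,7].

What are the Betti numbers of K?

K has 9 vertices, 27 edges, 18 triangles.
rank ∂_0 = 0, rank ∂_1 = 8 ⇒ b_0 = 9 − 0 − 8 = 1; all invariant factors of ∂_1 are 1 so no torsion. So H_0 ≅ Z.
rank ∂_1 = 8, rank ∂_2 = 18 ⇒ b_1 = 27 − 8 − 18 = 1; ∂_2 has invariant factor(s) [2] giving torsion. So H_1 ≅ Z ⊕ Z/2Z.
rank ∂_2 = 18, rank ∂_3 = 0 ⇒ b_2 = 18 − 18 − 0 = 0. So H_2 ≅ 0.

b_0 = 1, b_1 = 1, b_2 = 0.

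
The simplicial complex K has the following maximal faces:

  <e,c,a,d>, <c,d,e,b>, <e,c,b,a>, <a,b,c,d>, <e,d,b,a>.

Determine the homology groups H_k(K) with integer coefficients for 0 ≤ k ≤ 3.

Take the total order a < b < c < d < e on the vertex set. Then K (dimension 3) consists of the simplices:

  0-simplices (5): a, b, c, d, e
  1-simplices (10): ab, ac, ad, ae, bc, bd, be, cd, ce, de
  2-simplices (10): abc, abd, abe, acd, ace, ade, bcd, bce, bde, cde
  3-simplices (5): abcd, abce, abde, acde, bcde

so the chain groups are C_0 ≅ Z^5, C_1 ≅ Z^10, C_2 ≅ Z^10, C_3 ≅ Z^5.

The boundary map ∂_1: C_1 → C_0 maps an edge to its endpoints' difference, ∂[p,q] = q − p. For instance
  ∂bc = c − b.
This gives a 5×10 integer matrix of rank 4; reducing to Smith normal form yields diagonal entries (1,1,1,1).

∂_2: C_2 → C_1 maps a triangle to the signed sum of its edges. For instance
  ∂ade = de − ae + ad,
  ∂bde = de − be + bd.
The 10×10 boundary matrix has rank 6 and Smith normal form diag(1,1,1,1,1,1).

The boundary map ∂_3: C_3 → C_2 sends each 3-simplex σ to the alternating sum Σ_i (−1)^i (σ with its i-th vertex removed). For instance
  ∂abce = bce − ace + abe − abc,
  ∂acde = cde − ade + ace − acd.
As a 10×5 matrix over Z this has rank 4, with invariant factors (1,1,1,1).

Now H_k = ker ∂_k / im ∂_{k+1}, so:

  H_0: rank C_0 − rank ∂_1 = 5 − 4 = 1, and the invariant factors of ∂_1 are all 1, so H_0 = Z.
  H_1: rank ker ∂_1 − rank ∂_2 = (10 − 4) − 6 = 0, and the invariant factors of ∂_2 are all 1, so H_1 = 0.
  H_2: rank ker ∂_2 − rank ∂_3 = (10 − 6) − 4 = 0, and the invariant factors of ∂_3 are all 1, so H_2 = 0.
  H_3: rank ker ∂_3 − rank ∂_4 = (5 − 4) − 0 = 1, and there is no ∂_4, so H_3 = Z.

As a check, the Euler characteristic is 5 − 10 + 10 − 5 = 0, which agrees with 1 − 0 + 0 − 1 = 0.

H_0 = Z,  H_1 = 0,  H_2 = 0,  H_3 = Z.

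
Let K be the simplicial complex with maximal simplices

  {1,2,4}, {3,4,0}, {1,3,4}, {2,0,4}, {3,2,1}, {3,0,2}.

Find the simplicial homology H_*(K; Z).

Order the vertices as 0 < 1 < 2 < 3 < 4. Listing each simplex with vertices in this order, K has dimension 2 with simplices:

  0-simplices (5): [0], [1], [2], [3], [4]
  1-simplices (9): [0,2], [0,3], [0,4], [1,2], [1,3], [1,4], [2,3], [2,4], [3,4]
  2-simplices (6): [0,2,3], [0,2,4], [0,3,4], [1,2,3], [1,2,4], [1,3,4]

Hence C_0 ≅ Z^5, C_1 ≅ Z^9, C_2 ≅ Z^6.

The boundary map ∂_1: C_1 → C_0 maps an edge to its endpoints' difference, ∂[p,q] = q − p.
The 5×9 boundary matrix has rank 4 and Smith normal form diag(1,1,1,1).

∂_2: C_2 → C_1 maps a triangle to the signed sum of its edges. For instance
  ∂[1,2,4] = [2,4] − [1,4] + [1,2],
  ∂[0,2,3] = [2,3] − [0,3] + [0,2].
As a 9×6 matrix over Z this has rank 5, with invariant factors (1,1,1,1,1).

Computing H_k = (kernel of ∂_k) / (image of ∂_{k+1}):

  H_0: rank C_0 − rank ∂_1 = 5 − 4 = 1, and the invariant factors of ∂_1 are all 1, so H_0 ≅ Z.
  H_1: rank ker ∂_1 − rank ∂_2 = (9 − 4) − 5 = 0, and the invariant factors of ∂_2 are all 1, so H_1 ≅ 0.
  H_2: rank ker ∂_2 − rank ∂_3 = (6 − 5) − 0 = 1, and there is no ∂_3, so H_2 ≅ Z.

(K is a triangulation of the 2-sphere S^2.)

H_0 ≅ Z,  H_1 = 0,  H_2 ≅ Z.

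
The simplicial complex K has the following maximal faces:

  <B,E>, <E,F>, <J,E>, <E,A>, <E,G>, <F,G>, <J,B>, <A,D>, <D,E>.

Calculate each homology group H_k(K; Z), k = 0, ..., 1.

H_0 = Z,  H_1 = Z^3.

Order the vertices as A < B < D < E < F < G < J. Listing each simplex with vertices in this order, K has dimension 1 with simplices:

  0-simplices (7): A, B, D, E, F, G, J
  1-simplices (9): AD, AE, BE, BJ, DE, EF, EG, EJ, FG

giving chain groups C_0 ≅ Z^7, C_1 ≅ Z^9.

The boundary map ∂_1: C_1 → C_0 is given by ∂[p,q] = [q] − [p]. For instance
  ∂AD = D − A.
The resulting 7×9 matrix has rank 6, and its Smith normal form has invariant factors (1,1,1,1,1,1).

Reading off H_k = ker ∂_k / im ∂_{k+1}:

  H_0: rank C_0 − rank ∂_1 = 7 − 6 = 1, and the invariant factors of ∂_1 are all 1, so H_0 ≅ Z.
  H_1: rank ker ∂_1 − rank ∂_2 = (9 − 6) − 0 = 3, and there is no ∂_2, so H_1 ≅ Z^3.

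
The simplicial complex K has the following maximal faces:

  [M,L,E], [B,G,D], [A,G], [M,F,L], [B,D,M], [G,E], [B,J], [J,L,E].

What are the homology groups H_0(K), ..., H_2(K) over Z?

Fix the vertex order A < B < D < E < F < G < J < L < M and write every simplex with vertices in increasing order. Then dim K = 2 and the simplices of K are:

  0-simplices (9): A, B, D, E, F, G, J, L, M
  1-simplices (15): AG, BD, BG, BJ, BM, DG, DM, EG, EJ, EL, EM, FL, FM, JL, LM
  2-simplices (5): BDG, BDM, EJL, ELM, FLM

giving chain groups C_0 ≅ Z^9, C_1 ≅ Z^15, C_2 ≅ Z^5.

∂_1: C_1 → C_0 sends each edge [p,q] (with p < q) to q − p.
This gives a 9×15 integer matrix of rank 8; reducing to Smith normal form yields diagonal entries (1,1,1,1,1,1,1,1).

Boundary ∂_2: C_2 → C_1 acts by ∂[p,q,r] = [q,r] − [p,r] + [p,q]. For instance
  ∂EJL = JL − EL + EJ,
  ∂BDG = DG − BG + BD.
The resulting 15×5 matrix has rank 5, and its Smith normal form has invariant factors (1,1,1,1,1).

Computing H_k = (kernel of ∂_k) / (image of ∂_{k+1}):

  H_0: rank C_0 − rank ∂_1 = 9 − 8 = 1, and the invariant factors of ∂_1 are all 1, so H_0 = Z.
  H_1: rank ker ∂_1 − rank ∂_2 = (15 − 8) − 5 = 2, and the invariant factors of ∂_2 are all 1, so H_1 = Z^2.
  H_2: rank ker ∂_2 − rank ∂_3 = (5 − 5) − 0 = 0, and there is no ∂_3, so H_2 = 0.

As a check, the Euler characteristic is 9 − 15 + 5 = -1, which agrees with 1 − 2 + 0 = -1.

H_0 = Z,  H_1 = Z^2,  H_2 = 0.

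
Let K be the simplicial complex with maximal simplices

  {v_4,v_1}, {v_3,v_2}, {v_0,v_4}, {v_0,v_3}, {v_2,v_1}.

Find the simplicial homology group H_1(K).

H_1 = Z.

We work with the vertex ordering v_0 < v_1 < v_2 < v_3 < v_4. The simplices of K, each written with vertices in increasing order, are:

  0-simplices (5): [v_0], [v_1], [v_2], [v_3], [v_4]
  1-simplices (5): [v_0,v_3], [v_0,v_4], [v_1,v_2], [v_1,v_4], [v_2,v_3]

Hence C_0 ≅ Z^5, C_1 ≅ Z^5.

Boundary ∂_1: C_1 → C_0 is given by ∂[p,q] = [q] − [p].
As a 5×5 matrix over Z this has rank 4, with invariant factors (1,1,1,1).

Reading off H_k = ker ∂_k / im ∂_{k+1}:

  H_1: rank ker ∂_1 − rank ∂_2 = (5 − 4) − 0 = 1, and there is no ∂_2, so H_1 = Z.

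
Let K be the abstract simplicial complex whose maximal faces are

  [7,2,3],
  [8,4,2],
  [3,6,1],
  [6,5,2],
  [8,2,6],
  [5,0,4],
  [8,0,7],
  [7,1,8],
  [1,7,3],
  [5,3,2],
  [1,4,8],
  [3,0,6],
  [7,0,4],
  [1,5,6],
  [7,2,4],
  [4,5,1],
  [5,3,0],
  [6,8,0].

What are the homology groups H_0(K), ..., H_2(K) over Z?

H_0 ≅ Z,  H_1 ≅ Z ⊕ Z/2,  H_2 = 0.

Take the total order 0 < 1 < 2 < 3 < 4 < 5 < 6 < 7 < 8 on the vertex set. Then K (dimension 2) consists of the simplices:

  0-simplices (9): [0], [1], [2], [3], [4], [5], [6], [7], [8]
  1-simplices (27): (27 of them)
  2-simplices (18): [0,3,5], [0,3,6], [0,4,5], [0,4,7], [0,6,8], [0,7,8], [1,3,6], [1,3,7], [1,4,5], [1,4,8], [1,5,6], [1,7,8], [2,3,5], [2,3,7], [2,4,7], [2,4,8], [2,5,6], [2,6,8]

so the chain groups are C_0 ≅ Z^9, C_1 ≅ Z^27, C_2 ≅ Z^18.

Boundary ∂_1: C_1 → C_0 sends each edge [p,q] (with p < q) to q − p. For instance
  ∂[5,6] = [6] − [5].
The 9×27 boundary matrix has rank 8 and Smith normal form diag(1,1,1,1,1,1,1,1).

The boundary map ∂_2: C_2 → C_1 sends each 2-simplex [p,q,r] to [q,r] − [p,r] + [p,q]. For instance
  ∂[1,4,5] = [4,5] − [1,5] + [1,4],
  ∂[1,4,8] = [4,8] − [1,8] + [1,4].
This gives a 27×18 integer matrix of rank 18; reducing to Smith normal form yields diagonal entries (1,1,1,1,1,1,1,1,1,1,1,1,1,1,1,1,1,2).

From H_k ≅ ker(∂_k) / im(∂_{k+1}) we obtain:

  H_0: rank C_0 − rank ∂_1 = 9 − 8 = 1, and the invariant factors of ∂_1 are all 1, so H_0 = Z.
  H_1: rank ker ∂_1 − rank ∂_2 = (27 − 8) − 18 = 1, and ∂_2 has invariant factor 2 > 1, so H_1 = Z ⊕ Z/2.
  H_2: rank ker ∂_2 − rank ∂_3 = (18 − 18) − 0 = 0, and there is no ∂_3, so H_2 = 0.

(K is a triangulation of the Klein bottle.)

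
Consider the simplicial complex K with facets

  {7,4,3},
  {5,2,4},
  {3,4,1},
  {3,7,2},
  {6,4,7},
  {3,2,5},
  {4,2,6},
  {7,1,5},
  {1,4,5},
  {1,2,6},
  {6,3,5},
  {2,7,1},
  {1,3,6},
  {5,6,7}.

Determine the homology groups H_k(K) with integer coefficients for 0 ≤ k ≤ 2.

Fix the vertex order 1 < 2 < 3 < 4 < 5 < 6 < 7 and write every simplex with vertices in increasing order. Then dim K = 2 and the simplices of K are:

  0-simplices (7): [1], [2], [3], [4], [5], [6], [7]
  1-simplices (21): [1,2], [1,3], [1,4], [1,5], [1,6], [1,7], [2,3], [2,4], [2,5], [2,6], [2,7], [3,4], [3,5], [3,6], [3,7], [4,5], [4,6], [4,7], [5,6], [5,7], [6,7]
  2-simplices (14): [1,2,6], [1,2,7], [1,3,4], [1,3,6], [1,4,5], [1,5,7], [2,3,5], [2,3,7], [2,4,5], [2,4,6], [3,4,7], [3,5,6], [4,6,7], [5,6,7]

so the chain groups are C_0 ≅ Z^7, C_1 ≅ Z^21, C_2 ≅ Z^14.

∂_1: C_1 → C_0 sends each edge [p,q] (with p < q) to q − p. For instance
  ∂[5,7] = [7] − [5].
This gives a 7×21 integer matrix of rank 6; reducing to Smith normal form yields diagonal entries (1,1,1,1,1,1).

Boundary ∂_2: C_2 → C_1 maps a triangle to the signed sum of its edges. For instance
  ∂[1,2,6] = [2,6] − [1,6] + [1,2],
  ∂[3,4,7] = [4,7] − [3,7] + [3,4].
The resulting 21×14 matrix has rank 13, and its Smith normal form has invariant factors (1,1,1,1,1,1,1,1,1,1,1,1,1).

From H_k ≅ ker(∂_k) / im(∂_{k+1}) we obtain:

  H_0: rank C_0 − rank ∂_1 = 7 − 6 = 1, and the invariant factors of ∂_1 are all 1, so H_0 = Z.
  H_1: rank ker ∂_1 − rank ∂_2 = (21 − 6) − 13 = 2, and the invariant factors of ∂_2 are all 1, so H_1 = Z^2.
  H_2: rank ker ∂_2 − rank ∂_3 = (14 − 13) − 0 = 1, and there is no ∂_3, so H_2 = Z.

H_0 ≅ Z,  H_1 ≅ Z^2,  H_2 ≅ Z.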